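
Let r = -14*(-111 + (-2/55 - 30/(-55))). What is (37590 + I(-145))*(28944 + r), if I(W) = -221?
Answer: 62667738262/55 ≈ 1.1394e+9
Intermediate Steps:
r = 85078/55 (r = -14*(-111 + (-2*1/55 - 30*(-1/55))) = -14*(-111 + (-2/55 + 6/11)) = -14*(-111 + 28/55) = -14*(-6077/55) = 85078/55 ≈ 1546.9)
(37590 + I(-145))*(28944 + r) = (37590 - 221)*(28944 + 85078/55) = 37369*(1676998/55) = 62667738262/55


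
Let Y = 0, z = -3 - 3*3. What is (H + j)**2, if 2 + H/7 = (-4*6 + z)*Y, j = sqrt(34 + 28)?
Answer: (14 - sqrt(62))**2 ≈ 37.528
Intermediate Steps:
z = -12 (z = -3 - 9 = -12)
j = sqrt(62) ≈ 7.8740
H = -14 (H = -14 + 7*((-4*6 - 12)*0) = -14 + 7*((-24 - 12)*0) = -14 + 7*(-36*0) = -14 + 7*0 = -14 + 0 = -14)
(H + j)**2 = (-14 + sqrt(62))**2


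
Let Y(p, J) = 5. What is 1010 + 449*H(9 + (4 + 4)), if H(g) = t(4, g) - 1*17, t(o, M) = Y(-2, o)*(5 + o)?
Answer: 13582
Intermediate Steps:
t(o, M) = 25 + 5*o (t(o, M) = 5*(5 + o) = 25 + 5*o)
H(g) = 28 (H(g) = (25 + 5*4) - 1*17 = (25 + 20) - 17 = 45 - 17 = 28)
1010 + 449*H(9 + (4 + 4)) = 1010 + 449*28 = 1010 + 12572 = 13582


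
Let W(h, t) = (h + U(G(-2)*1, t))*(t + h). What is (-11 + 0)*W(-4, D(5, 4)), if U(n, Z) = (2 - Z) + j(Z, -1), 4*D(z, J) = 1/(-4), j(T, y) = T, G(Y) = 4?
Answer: -715/8 ≈ -89.375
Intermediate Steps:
D(z, J) = -1/16 (D(z, J) = (¼)/(-4) = (¼)*(-¼) = -1/16)
U(n, Z) = 2 (U(n, Z) = (2 - Z) + Z = 2)
W(h, t) = (2 + h)*(h + t) (W(h, t) = (h + 2)*(t + h) = (2 + h)*(h + t))
(-11 + 0)*W(-4, D(5, 4)) = (-11 + 0)*((-4)² + 2*(-4) + 2*(-1/16) - 4*(-1/16)) = -11*(16 - 8 - ⅛ + ¼) = -11*65/8 = -715/8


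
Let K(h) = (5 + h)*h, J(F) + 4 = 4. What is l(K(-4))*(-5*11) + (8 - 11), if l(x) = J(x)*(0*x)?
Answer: -3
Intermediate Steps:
J(F) = 0 (J(F) = -4 + 4 = 0)
K(h) = h*(5 + h)
l(x) = 0 (l(x) = 0*(0*x) = 0*0 = 0)
l(K(-4))*(-5*11) + (8 - 11) = 0*(-5*11) + (8 - 11) = 0*(-55) - 3 = 0 - 3 = -3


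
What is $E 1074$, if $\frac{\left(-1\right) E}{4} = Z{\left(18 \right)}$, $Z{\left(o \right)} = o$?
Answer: $-77328$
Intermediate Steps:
$E = -72$ ($E = \left(-4\right) 18 = -72$)
$E 1074 = \left(-72\right) 1074 = -77328$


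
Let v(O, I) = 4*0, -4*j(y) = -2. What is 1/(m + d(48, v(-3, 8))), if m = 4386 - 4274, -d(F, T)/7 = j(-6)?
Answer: 2/217 ≈ 0.0092166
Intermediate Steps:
j(y) = ½ (j(y) = -¼*(-2) = ½)
v(O, I) = 0
d(F, T) = -7/2 (d(F, T) = -7*½ = -7/2)
m = 112
1/(m + d(48, v(-3, 8))) = 1/(112 - 7/2) = 1/(217/2) = 2/217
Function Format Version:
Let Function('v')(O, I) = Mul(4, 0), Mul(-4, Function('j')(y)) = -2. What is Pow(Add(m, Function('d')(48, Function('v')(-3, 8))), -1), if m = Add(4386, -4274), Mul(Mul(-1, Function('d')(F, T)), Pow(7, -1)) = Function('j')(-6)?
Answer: Rational(2, 217) ≈ 0.0092166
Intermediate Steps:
Function('j')(y) = Rational(1, 2) (Function('j')(y) = Mul(Rational(-1, 4), -2) = Rational(1, 2))
Function('v')(O, I) = 0
Function('d')(F, T) = Rational(-7, 2) (Function('d')(F, T) = Mul(-7, Rational(1, 2)) = Rational(-7, 2))
m = 112
Pow(Add(m, Function('d')(48, Function('v')(-3, 8))), -1) = Pow(Add(112, Rational(-7, 2)), -1) = Pow(Rational(217, 2), -1) = Rational(2, 217)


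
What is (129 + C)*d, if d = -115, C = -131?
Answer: 230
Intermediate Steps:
(129 + C)*d = (129 - 131)*(-115) = -2*(-115) = 230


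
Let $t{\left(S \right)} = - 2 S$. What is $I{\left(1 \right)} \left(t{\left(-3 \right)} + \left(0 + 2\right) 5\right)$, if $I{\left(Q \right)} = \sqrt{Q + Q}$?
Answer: $16 \sqrt{2} \approx 22.627$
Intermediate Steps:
$I{\left(Q \right)} = \sqrt{2} \sqrt{Q}$ ($I{\left(Q \right)} = \sqrt{2 Q} = \sqrt{2} \sqrt{Q}$)
$I{\left(1 \right)} \left(t{\left(-3 \right)} + \left(0 + 2\right) 5\right) = \sqrt{2} \sqrt{1} \left(\left(-2\right) \left(-3\right) + \left(0 + 2\right) 5\right) = \sqrt{2} \cdot 1 \left(6 + 2 \cdot 5\right) = \sqrt{2} \left(6 + 10\right) = \sqrt{2} \cdot 16 = 16 \sqrt{2}$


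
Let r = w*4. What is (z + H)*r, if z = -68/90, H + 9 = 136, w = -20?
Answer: -90896/9 ≈ -10100.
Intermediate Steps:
H = 127 (H = -9 + 136 = 127)
z = -34/45 (z = -68*1/90 = -34/45 ≈ -0.75556)
r = -80 (r = -20*4 = -80)
(z + H)*r = (-34/45 + 127)*(-80) = (5681/45)*(-80) = -90896/9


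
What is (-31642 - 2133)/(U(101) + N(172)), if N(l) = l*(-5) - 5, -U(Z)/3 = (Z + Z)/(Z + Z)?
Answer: 4825/124 ≈ 38.911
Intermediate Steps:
U(Z) = -3 (U(Z) = -3*(Z + Z)/(Z + Z) = -3*2*Z/(2*Z) = -3*2*Z*1/(2*Z) = -3*1 = -3)
N(l) = -5 - 5*l (N(l) = -5*l - 5 = -5 - 5*l)
(-31642 - 2133)/(U(101) + N(172)) = (-31642 - 2133)/(-3 + (-5 - 5*172)) = -33775/(-3 + (-5 - 860)) = -33775/(-3 - 865) = -33775/(-868) = -33775*(-1/868) = 4825/124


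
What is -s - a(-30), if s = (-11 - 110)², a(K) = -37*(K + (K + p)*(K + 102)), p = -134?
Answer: -452647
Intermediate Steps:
a(K) = -37*K - 37*(-134 + K)*(102 + K) (a(K) = -37*(K + (K - 134)*(K + 102)) = -37*(K + (-134 + K)*(102 + K)) = -37*K - 37*(-134 + K)*(102 + K))
s = 14641 (s = (-121)² = 14641)
-s - a(-30) = -1*14641 - (505716 - 37*(-30)² + 1147*(-30)) = -14641 - (505716 - 37*900 - 34410) = -14641 - (505716 - 33300 - 34410) = -14641 - 1*438006 = -14641 - 438006 = -452647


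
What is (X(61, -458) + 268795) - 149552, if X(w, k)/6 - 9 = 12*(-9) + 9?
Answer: 118703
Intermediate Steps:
X(w, k) = -540 (X(w, k) = 54 + 6*(12*(-9) + 9) = 54 + 6*(-108 + 9) = 54 + 6*(-99) = 54 - 594 = -540)
(X(61, -458) + 268795) - 149552 = (-540 + 268795) - 149552 = 268255 - 149552 = 118703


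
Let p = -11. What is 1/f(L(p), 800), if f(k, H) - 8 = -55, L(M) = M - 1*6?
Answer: -1/47 ≈ -0.021277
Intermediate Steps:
L(M) = -6 + M (L(M) = M - 6 = -6 + M)
f(k, H) = -47 (f(k, H) = 8 - 55 = -47)
1/f(L(p), 800) = 1/(-47) = -1/47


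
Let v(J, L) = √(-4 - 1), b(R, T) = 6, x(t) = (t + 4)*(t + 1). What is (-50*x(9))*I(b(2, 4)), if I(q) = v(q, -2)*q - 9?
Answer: 58500 - 39000*I*√5 ≈ 58500.0 - 87207.0*I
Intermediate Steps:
x(t) = (1 + t)*(4 + t) (x(t) = (4 + t)*(1 + t) = (1 + t)*(4 + t))
v(J, L) = I*√5 (v(J, L) = √(-5) = I*√5)
I(q) = -9 + I*q*√5 (I(q) = (I*√5)*q - 9 = I*q*√5 - 9 = -9 + I*q*√5)
(-50*x(9))*I(b(2, 4)) = (-50*(4 + 9² + 5*9))*(-9 + I*6*√5) = (-50*(4 + 81 + 45))*(-9 + 6*I*√5) = (-50*130)*(-9 + 6*I*√5) = -6500*(-9 + 6*I*√5) = 58500 - 39000*I*√5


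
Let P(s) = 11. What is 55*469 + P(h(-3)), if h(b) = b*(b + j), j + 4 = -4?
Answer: 25806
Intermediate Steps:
j = -8 (j = -4 - 4 = -8)
h(b) = b*(-8 + b) (h(b) = b*(b - 8) = b*(-8 + b))
55*469 + P(h(-3)) = 55*469 + 11 = 25795 + 11 = 25806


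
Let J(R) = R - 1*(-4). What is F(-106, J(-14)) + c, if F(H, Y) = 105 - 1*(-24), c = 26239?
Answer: 26368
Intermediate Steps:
J(R) = 4 + R (J(R) = R + 4 = 4 + R)
F(H, Y) = 129 (F(H, Y) = 105 + 24 = 129)
F(-106, J(-14)) + c = 129 + 26239 = 26368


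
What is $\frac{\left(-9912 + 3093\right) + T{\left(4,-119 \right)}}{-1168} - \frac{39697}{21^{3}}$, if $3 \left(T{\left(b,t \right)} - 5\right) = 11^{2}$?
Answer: $\frac{2337833}{1545264} \approx 1.5129$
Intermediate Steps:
$T{\left(b,t \right)} = \frac{136}{3}$ ($T{\left(b,t \right)} = 5 + \frac{11^{2}}{3} = 5 + \frac{1}{3} \cdot 121 = 5 + \frac{121}{3} = \frac{136}{3}$)
$\frac{\left(-9912 + 3093\right) + T{\left(4,-119 \right)}}{-1168} - \frac{39697}{21^{3}} = \frac{\left(-9912 + 3093\right) + \frac{136}{3}}{-1168} - \frac{39697}{21^{3}} = \left(-6819 + \frac{136}{3}\right) \left(- \frac{1}{1168}\right) - \frac{39697}{9261} = \left(- \frac{20321}{3}\right) \left(- \frac{1}{1168}\right) - \frac{5671}{1323} = \frac{20321}{3504} - \frac{5671}{1323} = \frac{2337833}{1545264}$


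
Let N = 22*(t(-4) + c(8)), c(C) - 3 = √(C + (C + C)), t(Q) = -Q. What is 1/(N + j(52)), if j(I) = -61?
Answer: -31/989 + 44*√6/2967 ≈ 0.0049806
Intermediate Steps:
c(C) = 3 + √3*√C (c(C) = 3 + √(C + (C + C)) = 3 + √(C + 2*C) = 3 + √(3*C) = 3 + √3*√C)
N = 154 + 44*√6 (N = 22*(-1*(-4) + (3 + √3*√8)) = 22*(4 + (3 + √3*(2*√2))) = 22*(4 + (3 + 2*√6)) = 22*(7 + 2*√6) = 154 + 44*√6 ≈ 261.78)
1/(N + j(52)) = 1/((154 + 44*√6) - 61) = 1/(93 + 44*√6)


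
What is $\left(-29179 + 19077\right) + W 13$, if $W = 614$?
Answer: $-2120$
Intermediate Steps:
$\left(-29179 + 19077\right) + W 13 = \left(-29179 + 19077\right) + 614 \cdot 13 = -10102 + 7982 = -2120$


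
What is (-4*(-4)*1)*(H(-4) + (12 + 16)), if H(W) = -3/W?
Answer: 460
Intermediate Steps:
(-4*(-4)*1)*(H(-4) + (12 + 16)) = (-4*(-4)*1)*(-3/(-4) + (12 + 16)) = (16*1)*(-3*(-1/4) + 28) = 16*(3/4 + 28) = 16*(115/4) = 460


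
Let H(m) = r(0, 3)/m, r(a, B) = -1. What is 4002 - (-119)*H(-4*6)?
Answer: 96167/24 ≈ 4007.0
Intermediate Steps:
H(m) = -1/m
4002 - (-119)*H(-4*6) = 4002 - (-119)*(-1/((-4*6))) = 4002 - (-119)*(-1/(-24)) = 4002 - (-119)*(-1*(-1/24)) = 4002 - (-119)/24 = 4002 - 1*(-119/24) = 4002 + 119/24 = 96167/24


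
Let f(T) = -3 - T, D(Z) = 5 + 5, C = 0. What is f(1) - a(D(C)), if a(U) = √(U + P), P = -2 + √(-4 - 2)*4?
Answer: -4 - 2*√(2 + I*√6) ≈ -7.2132 - 1.5246*I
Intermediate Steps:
D(Z) = 10
P = -2 + 4*I*√6 (P = -2 + √(-6)*4 = -2 + (I*√6)*4 = -2 + 4*I*√6 ≈ -2.0 + 9.798*I)
a(U) = √(-2 + U + 4*I*√6) (a(U) = √(U + (-2 + 4*I*√6)) = √(-2 + U + 4*I*√6))
f(1) - a(D(C)) = (-3 - 1*1) - √(-2 + 10 + 4*I*√6) = (-3 - 1) - √(8 + 4*I*√6) = -4 - √(8 + 4*I*√6)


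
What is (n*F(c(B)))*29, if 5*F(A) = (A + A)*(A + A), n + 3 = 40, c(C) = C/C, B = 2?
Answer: 4292/5 ≈ 858.40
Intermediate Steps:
c(C) = 1
n = 37 (n = -3 + 40 = 37)
F(A) = 4*A**2/5 (F(A) = ((A + A)*(A + A))/5 = ((2*A)*(2*A))/5 = (4*A**2)/5 = 4*A**2/5)
(n*F(c(B)))*29 = (37*((4/5)*1**2))*29 = (37*((4/5)*1))*29 = (37*(4/5))*29 = (148/5)*29 = 4292/5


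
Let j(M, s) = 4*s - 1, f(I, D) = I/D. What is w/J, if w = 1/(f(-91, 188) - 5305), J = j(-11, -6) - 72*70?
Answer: 188/5051988015 ≈ 3.7213e-8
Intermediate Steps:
j(M, s) = -1 + 4*s
J = -5065 (J = (-1 + 4*(-6)) - 72*70 = (-1 - 24) - 5040 = -25 - 5040 = -5065)
w = -188/997431 (w = 1/(-91/188 - 5305) = 1/(-997431/188) = -188/997431 ≈ -0.00018848)
w/J = -188/997431/(-5065) = -188/997431*(-1/5065) = 188/5051988015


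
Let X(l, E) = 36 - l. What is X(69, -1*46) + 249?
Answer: 216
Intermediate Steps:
X(69, -1*46) + 249 = (36 - 1*69) + 249 = (36 - 69) + 249 = -33 + 249 = 216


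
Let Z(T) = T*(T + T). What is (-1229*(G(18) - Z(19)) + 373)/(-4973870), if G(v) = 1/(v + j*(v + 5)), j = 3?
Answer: -38614814/216363345 ≈ -0.17847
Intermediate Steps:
G(v) = 1/(15 + 4*v) (G(v) = 1/(v + 3*(v + 5)) = 1/(v + 3*(5 + v)) = 1/(v + (15 + 3*v)) = 1/(15 + 4*v))
Z(T) = 2*T² (Z(T) = T*(2*T) = 2*T²)
(-1229*(G(18) - Z(19)) + 373)/(-4973870) = (-1229*(1/(15 + 4*18) - 2*19²) + 373)/(-4973870) = (-1229*(1/(15 + 72) - 2*361) + 373)*(-1/4973870) = (-1229*(1/87 - 1*722) + 373)*(-1/4973870) = (-1229*(1/87 - 722) + 373)*(-1/4973870) = (-1229*(-62813/87) + 373)*(-1/4973870) = (77197177/87 + 373)*(-1/4973870) = (77229628/87)*(-1/4973870) = -38614814/216363345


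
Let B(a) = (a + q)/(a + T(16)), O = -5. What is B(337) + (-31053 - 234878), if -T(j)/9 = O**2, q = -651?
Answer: -14892293/56 ≈ -2.6593e+5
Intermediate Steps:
T(j) = -225 (T(j) = -9*(-5)**2 = -9*25 = -225)
B(a) = (-651 + a)/(-225 + a) (B(a) = (a - 651)/(a - 225) = (-651 + a)/(-225 + a))
B(337) + (-31053 - 234878) = (-651 + 337)/(-225 + 337) + (-31053 - 234878) = -314/112 - 265931 = (1/112)*(-314) - 265931 = -157/56 - 265931 = -14892293/56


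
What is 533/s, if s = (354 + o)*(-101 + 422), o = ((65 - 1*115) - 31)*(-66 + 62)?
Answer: 533/217638 ≈ 0.0024490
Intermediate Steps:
o = 324 (o = ((65 - 115) - 31)*(-4) = (-50 - 31)*(-4) = -81*(-4) = 324)
s = 217638 (s = (354 + 324)*(-101 + 422) = 678*321 = 217638)
533/s = 533/217638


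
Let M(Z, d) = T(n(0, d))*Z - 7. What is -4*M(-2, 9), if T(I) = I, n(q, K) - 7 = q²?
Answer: 84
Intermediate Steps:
n(q, K) = 7 + q²
M(Z, d) = -7 + 7*Z (M(Z, d) = (7 + 0²)*Z - 7 = (7 + 0)*Z - 7 = 7*Z - 7 = -7 + 7*Z)
-4*M(-2, 9) = -4*(-7 + 7*(-2)) = -4*(-7 - 14) = -4*(-21) = 84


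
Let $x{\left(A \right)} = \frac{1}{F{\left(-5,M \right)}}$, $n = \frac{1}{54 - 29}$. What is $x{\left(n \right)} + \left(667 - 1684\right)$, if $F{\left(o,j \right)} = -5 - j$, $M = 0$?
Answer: $- \frac{5086}{5} \approx -1017.2$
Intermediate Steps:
$n = \frac{1}{25} \approx 0.04$
$x{\left(A \right)} = - \frac{1}{5}$ ($x{\left(A \right)} = \frac{1}{-5 - 0} = \frac{1}{-5 + 0} = \frac{1}{-5} = - \frac{1}{5}$)
$x{\left(n \right)} + \left(667 - 1684\right) = - \frac{1}{5} + \left(667 - 1684\right) = - \frac{1}{5} - 1017 = - \frac{5086}{5}$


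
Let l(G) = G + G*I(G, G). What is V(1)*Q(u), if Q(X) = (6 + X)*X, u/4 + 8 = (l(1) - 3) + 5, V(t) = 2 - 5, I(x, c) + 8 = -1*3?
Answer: -11136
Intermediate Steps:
I(x, c) = -11 (I(x, c) = -8 - 1*3 = -8 - 3 = -11)
V(t) = -3
l(G) = -10*G (l(G) = G + G*(-11) = G - 11*G = -10*G)
u = -64 (u = -32 + 4*((-10*1 - 3) + 5) = -32 + 4*((-10 - 3) + 5) = -32 + 4*(-13 + 5) = -32 + 4*(-8) = -32 - 32 = -64)
Q(X) = X*(6 + X)
V(1)*Q(u) = -(-192)*(6 - 64) = -(-192)*(-58) = -3*3712 = -11136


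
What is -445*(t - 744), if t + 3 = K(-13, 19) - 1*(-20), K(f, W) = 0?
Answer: 323515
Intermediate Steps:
t = 17 (t = -3 + (0 - 1*(-20)) = -3 + (0 + 20) = -3 + 20 = 17)
-445*(t - 744) = -445*(17 - 744) = -445*(-727) = 323515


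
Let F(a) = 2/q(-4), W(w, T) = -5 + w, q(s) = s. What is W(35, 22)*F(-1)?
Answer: -15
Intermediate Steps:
F(a) = -½ (F(a) = 2/(-4) = 2*(-¼) = -½)
W(35, 22)*F(-1) = (-5 + 35)*(-½) = 30*(-½) = -15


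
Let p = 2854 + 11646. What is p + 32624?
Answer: 47124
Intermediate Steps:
p = 14500
p + 32624 = 14500 + 32624 = 47124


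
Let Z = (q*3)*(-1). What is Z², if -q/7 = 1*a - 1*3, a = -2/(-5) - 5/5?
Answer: 142884/25 ≈ 5715.4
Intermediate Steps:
a = -⅗ (a = -2*(-⅕) - 5*⅕ = ⅖ - 1 = -⅗ ≈ -0.60000)
q = 126/5 (q = -7*(1*(-⅗) - 1*3) = -7*(-⅗ - 3) = -7*(-18/5) = 126/5 ≈ 25.200)
Z = -378/5 (Z = ((126/5)*3)*(-1) = (378/5)*(-1) = -378/5 ≈ -75.600)
Z² = (-378/5)² = 142884/25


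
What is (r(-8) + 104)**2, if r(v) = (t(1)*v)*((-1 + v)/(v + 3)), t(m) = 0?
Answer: 10816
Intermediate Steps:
r(v) = 0 (r(v) = (0*v)*((-1 + v)/(v + 3)) = 0*((-1 + v)/(3 + v)) = 0)
(r(-8) + 104)**2 = (0 + 104)**2 = 104**2 = 10816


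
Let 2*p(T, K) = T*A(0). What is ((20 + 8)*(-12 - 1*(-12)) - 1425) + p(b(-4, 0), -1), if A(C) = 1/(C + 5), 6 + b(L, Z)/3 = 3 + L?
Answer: -14271/10 ≈ -1427.1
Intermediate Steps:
b(L, Z) = -9 + 3*L (b(L, Z) = -18 + 3*(3 + L) = -18 + (9 + 3*L) = -9 + 3*L)
A(C) = 1/(5 + C)
p(T, K) = T/10 (p(T, K) = (T/(5 + 0))/2 = (T/5)/2 = T/10)
((20 + 8)*(-12 - 1*(-12)) - 1425) + p(b(-4, 0), -1) = ((20 + 8)*(-12 - 1*(-12)) - 1425) + (-9 + 3*(-4))/10 = (28*(-12 + 12) - 1425) + (-9 - 12)/10 = (28*0 - 1425) + (⅒)*(-21) = (0 - 1425) - 21/10 = -1425 - 21/10 = -14271/10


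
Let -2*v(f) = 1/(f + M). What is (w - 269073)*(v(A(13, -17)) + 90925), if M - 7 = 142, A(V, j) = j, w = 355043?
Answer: 1031820494015/132 ≈ 7.8168e+9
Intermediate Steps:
M = 149 (M = 7 + 142 = 149)
v(f) = -1/(2*(149 + f)) (v(f) = -1/(2*(f + 149)) = -1/(2*(149 + f)))
(w - 269073)*(v(A(13, -17)) + 90925) = (355043 - 269073)*(-1/(298 + 2*(-17)) + 90925) = 85970*(-1/(298 - 34) + 90925) = 85970*(-1/264 + 90925) = 85970*(24004199/264) = 1031820494015/132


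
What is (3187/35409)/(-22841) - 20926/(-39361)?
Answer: 2417763058541/4547752896687 ≈ 0.53164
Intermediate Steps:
(3187/35409)/(-22841) - 20926/(-39361) = (3187*(1/35409))*(-1/22841) - 20926*(-1/39361) = (3187/35409)*(-1/22841) + 20926/39361 = -3187/808776969 + 20926/39361 = 2417763058541/4547752896687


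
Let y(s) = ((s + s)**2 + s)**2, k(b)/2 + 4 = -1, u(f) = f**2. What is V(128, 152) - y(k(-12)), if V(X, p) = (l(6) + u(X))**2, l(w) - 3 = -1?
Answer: 268348896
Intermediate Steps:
k(b) = -10 (k(b) = -8 + 2*(-1) = -8 - 2 = -10)
l(w) = 2 (l(w) = 3 - 1 = 2)
V(X, p) = (2 + X**2)**2
y(s) = (s + 4*s**2)**2 (y(s) = ((2*s)**2 + s)**2 = (4*s**2 + s)**2 = (s + 4*s**2)**2)
V(128, 152) - y(k(-12)) = (2 + 128**2)**2 - (-10)**2*(1 + 4*(-10))**2 = (2 + 16384)**2 - 100*(1 - 40)**2 = 16386**2 - 100*(-39)**2 = 268500996 - 100*1521 = 268500996 - 1*152100 = 268500996 - 152100 = 268348896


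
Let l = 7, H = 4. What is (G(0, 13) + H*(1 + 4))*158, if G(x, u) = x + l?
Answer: 4266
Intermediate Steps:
G(x, u) = 7 + x (G(x, u) = x + 7 = 7 + x)
(G(0, 13) + H*(1 + 4))*158 = ((7 + 0) + 4*(1 + 4))*158 = (7 + 4*5)*158 = (7 + 20)*158 = 27*158 = 4266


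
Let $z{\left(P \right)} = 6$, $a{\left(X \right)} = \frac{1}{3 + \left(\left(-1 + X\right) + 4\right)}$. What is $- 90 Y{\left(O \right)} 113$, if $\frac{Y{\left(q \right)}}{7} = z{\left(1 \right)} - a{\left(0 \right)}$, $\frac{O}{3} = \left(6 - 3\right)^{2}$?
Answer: $-415275$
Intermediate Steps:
$a{\left(X \right)} = \frac{1}{6 + X}$ ($a{\left(X \right)} = \frac{1}{3 + \left(3 + X\right)} = \frac{1}{6 + X}$)
$O = 27$ ($O = 3 \left(6 - 3\right)^{2} = 3 \cdot 3^{2} = 3 \cdot 9 = 27$)
$Y{\left(q \right)} = \frac{245}{6}$ ($Y{\left(q \right)} = 7 \left(6 - \frac{1}{6 + 0}\right) = 7 \left(6 - \frac{1}{6}\right) = 7 \cdot \frac{35}{6} = \frac{245}{6}$)
$- 90 Y{\left(O \right)} 113 = \left(-90\right) \frac{245}{6} \cdot 113 = \left(-3675\right) 113 = -415275$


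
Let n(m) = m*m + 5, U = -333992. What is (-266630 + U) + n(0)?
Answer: -600617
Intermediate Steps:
n(m) = 5 + m² (n(m) = m² + 5 = 5 + m²)
(-266630 + U) + n(0) = (-266630 - 333992) + (5 + 0²) = -600622 + (5 + 0) = -600622 + 5 = -600617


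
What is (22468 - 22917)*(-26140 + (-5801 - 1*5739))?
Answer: 16918320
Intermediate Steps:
(22468 - 22917)*(-26140 + (-5801 - 1*5739)) = -449*(-26140 + (-5801 - 5739)) = -449*(-26140 - 11540) = -449*(-37680) = 16918320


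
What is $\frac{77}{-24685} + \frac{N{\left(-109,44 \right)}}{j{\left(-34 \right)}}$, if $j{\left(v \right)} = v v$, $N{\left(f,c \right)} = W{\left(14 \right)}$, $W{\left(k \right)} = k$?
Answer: $\frac{128289}{14267930} \approx 0.0089914$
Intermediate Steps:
$N{\left(f,c \right)} = 14$
$j{\left(v \right)} = v^{2}$
$\frac{77}{-24685} + \frac{N{\left(-109,44 \right)}}{j{\left(-34 \right)}} = \frac{77}{-24685} + \frac{14}{\left(-34\right)^{2}} = 77 \left(- \frac{1}{24685}\right) + \frac{14}{1156} = - \frac{77}{24685} + 14 \cdot \frac{1}{1156} = - \frac{77}{24685} + \frac{7}{578} = \frac{128289}{14267930}$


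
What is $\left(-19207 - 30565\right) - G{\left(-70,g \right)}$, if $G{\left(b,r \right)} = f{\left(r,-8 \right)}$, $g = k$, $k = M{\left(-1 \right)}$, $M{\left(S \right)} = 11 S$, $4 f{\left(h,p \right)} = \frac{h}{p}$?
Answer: $- \frac{1592715}{32} \approx -49772.0$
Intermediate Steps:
$f{\left(h,p \right)} = \frac{h}{4 p}$ ($f{\left(h,p \right)} = \frac{h \frac{1}{p}}{4} = \frac{h}{4 p}$)
$k = -11$ ($k = 11 \left(-1\right) = -11$)
$g = -11$
$G{\left(b,r \right)} = - \frac{r}{32}$ ($G{\left(b,r \right)} = \frac{r}{4 \left(-8\right)} = \frac{1}{4} r \left(- \frac{1}{8}\right) = - \frac{r}{32}$)
$\left(-19207 - 30565\right) - G{\left(-70,g \right)} = \left(-19207 - 30565\right) - \left(- \frac{1}{32}\right) \left(-11\right) = -49772 - \frac{11}{32} = - \frac{1592715}{32}$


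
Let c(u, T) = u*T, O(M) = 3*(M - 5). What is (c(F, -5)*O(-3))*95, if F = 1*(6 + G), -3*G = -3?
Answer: 79800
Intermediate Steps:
G = 1 (G = -⅓*(-3) = 1)
F = 7 (F = 1*(6 + 1) = 1*7 = 7)
O(M) = -15 + 3*M (O(M) = 3*(-5 + M) = -15 + 3*M)
c(u, T) = T*u
(c(F, -5)*O(-3))*95 = ((-5*7)*(-15 + 3*(-3)))*95 = -35*(-15 - 9)*95 = -35*(-24)*95 = 840*95 = 79800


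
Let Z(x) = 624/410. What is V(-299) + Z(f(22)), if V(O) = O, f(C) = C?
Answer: -60983/205 ≈ -297.48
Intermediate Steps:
Z(x) = 312/205 (Z(x) = 624*(1/410) = 312/205)
V(-299) + Z(f(22)) = -299 + 312/205 = -60983/205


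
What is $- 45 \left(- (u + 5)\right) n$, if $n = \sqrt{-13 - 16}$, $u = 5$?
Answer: $450 i \sqrt{29} \approx 2423.3 i$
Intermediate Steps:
$n = i \sqrt{29}$ ($n = \sqrt{-29} = i \sqrt{29} \approx 5.3852 i$)
$- 45 \left(- (u + 5)\right) n = - 45 \left(- (5 + 5)\right) i \sqrt{29} = - 45 \left(\left(-1\right) 10\right) i \sqrt{29} = \left(-45\right) \left(-10\right) i \sqrt{29} = 450 i \sqrt{29}$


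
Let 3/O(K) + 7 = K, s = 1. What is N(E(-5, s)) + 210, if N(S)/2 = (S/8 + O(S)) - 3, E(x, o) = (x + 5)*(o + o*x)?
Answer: 1422/7 ≈ 203.14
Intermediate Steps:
O(K) = 3/(-7 + K)
E(x, o) = (5 + x)*(o + o*x)
N(S) = -6 + 6/(-7 + S) + S/4 (N(S) = 2*((S/8 + 3/(-7 + S)) - 3) = 2*((3/(-7 + S) + S/8) - 3) = 2*(-3 + 3/(-7 + S) + S/8) = -6 + 6/(-7 + S) + S/4)
N(E(-5, s)) + 210 = (24 + (-24 + 1*(5 + (-5)² + 6*(-5)))*(-7 + 1*(5 + (-5)² + 6*(-5))))/(4*(-7 + 1*(5 + (-5)² + 6*(-5)))) + 210 = (24 + (-24 + 1*(5 + 25 - 30))*(-7 + 1*(5 + 25 - 30)))/(4*(-7 + 1*(5 + 25 - 30))) + 210 = (24 + (-24 + 1*0)*(-7 + 1*0))/(4*(-7 + 1*0)) + 210 = (24 + (-24 + 0)*(-7 + 0))/(4*(-7 + 0)) + 210 = (¼)*(24 - 24*(-7))/(-7) + 210 = (¼)*(-⅐)*(24 + 168) + 210 = (¼)*(-⅐)*192 + 210 = -48/7 + 210 = 1422/7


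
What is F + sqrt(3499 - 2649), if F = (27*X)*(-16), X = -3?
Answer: 1296 + 5*sqrt(34) ≈ 1325.2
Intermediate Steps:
F = 1296 (F = (27*(-3))*(-16) = -81*(-16) = 1296)
F + sqrt(3499 - 2649) = 1296 + sqrt(3499 - 2649) = 1296 + sqrt(850) = 1296 + 5*sqrt(34)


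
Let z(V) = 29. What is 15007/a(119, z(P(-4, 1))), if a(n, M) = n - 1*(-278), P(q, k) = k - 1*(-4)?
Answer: 15007/397 ≈ 37.801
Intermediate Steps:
P(q, k) = 4 + k (P(q, k) = k + 4 = 4 + k)
a(n, M) = 278 + n (a(n, M) = n + 278 = 278 + n)
15007/a(119, z(P(-4, 1))) = 15007/(278 + 119) = 15007/397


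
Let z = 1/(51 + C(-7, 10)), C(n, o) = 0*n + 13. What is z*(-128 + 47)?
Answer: -81/64 ≈ -1.2656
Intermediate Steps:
C(n, o) = 13 (C(n, o) = 0 + 13 = 13)
z = 1/64 (z = 1/(51 + 13) = 1/64 ≈ 0.015625)
z*(-128 + 47) = (-128 + 47)/64 = (1/64)*(-81) = -81/64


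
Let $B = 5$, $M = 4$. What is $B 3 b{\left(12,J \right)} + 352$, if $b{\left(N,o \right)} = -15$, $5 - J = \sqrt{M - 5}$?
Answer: $127$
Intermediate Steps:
$J = 5 - i$ ($J = 5 - \sqrt{4 - 5} = 5 - \sqrt{-1} = 5 - i \approx 5.0 - 1.0 i$)
$B 3 b{\left(12,J \right)} + 352 = 5 \cdot 3 \left(-15\right) + 352 = 15 \left(-15\right) + 352 = -225 + 352 = 127$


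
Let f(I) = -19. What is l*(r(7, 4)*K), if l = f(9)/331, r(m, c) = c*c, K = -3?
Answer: 912/331 ≈ 2.7553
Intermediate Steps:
r(m, c) = c²
l = -19/331 ≈ -0.057402
l*(r(7, 4)*K) = -19*4²*(-3)/331 = -304*(-3)/331 = -19/331*(-48) = 912/331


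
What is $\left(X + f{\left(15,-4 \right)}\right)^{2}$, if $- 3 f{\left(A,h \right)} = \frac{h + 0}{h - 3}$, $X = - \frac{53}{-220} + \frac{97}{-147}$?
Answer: $\frac{388444681}{1045875600} \approx 0.37141$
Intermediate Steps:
$X = - \frac{13549}{32340}$ ($X = \left(-53\right) \left(- \frac{1}{220}\right) + 97 \left(- \frac{1}{147}\right) = \frac{53}{220} - \frac{97}{147} = - \frac{13549}{32340} \approx -0.41895$)
$f{\left(A,h \right)} = - \frac{h}{3 \left(-3 + h\right)}$ ($f{\left(A,h \right)} = - \frac{\left(h + 0\right) \frac{1}{h - 3}}{3} = - \frac{h \frac{1}{-3 + h}}{3} = - \frac{h}{3 \left(-3 + h\right)}$)
$\left(X + f{\left(15,-4 \right)}\right)^{2} = \left(- \frac{13549}{32340} - - \frac{4}{-9 + 3 \left(-4\right)}\right)^{2} = \left(- \frac{13549}{32340} - - \frac{4}{-9 - 12}\right)^{2} = \left(- \frac{13549}{32340} - - \frac{4}{-21}\right)^{2} = \left(- \frac{13549}{32340} - \left(-4\right) \left(- \frac{1}{21}\right)\right)^{2} = \left(- \frac{13549}{32340} - \frac{4}{21}\right)^{2} = \left(- \frac{19709}{32340}\right)^{2} = \frac{388444681}{1045875600}$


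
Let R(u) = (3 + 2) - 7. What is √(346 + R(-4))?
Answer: 2*√86 ≈ 18.547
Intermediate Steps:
R(u) = -2 (R(u) = 5 - 7 = -2)
√(346 + R(-4)) = √(346 - 2) = √344 = 2*√86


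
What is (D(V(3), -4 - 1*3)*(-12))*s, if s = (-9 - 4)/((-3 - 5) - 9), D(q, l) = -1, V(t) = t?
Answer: 156/17 ≈ 9.1765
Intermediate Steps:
s = 13/17 (s = -13/(-8 - 9) = -13/(-17) = -13*(-1/17) = 13/17 ≈ 0.76471)
(D(V(3), -4 - 1*3)*(-12))*s = -1*(-12)*(13/17) = 12*(13/17) = 156/17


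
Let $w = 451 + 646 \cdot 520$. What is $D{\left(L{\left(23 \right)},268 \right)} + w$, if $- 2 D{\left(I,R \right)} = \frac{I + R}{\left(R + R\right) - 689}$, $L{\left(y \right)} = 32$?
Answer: $\frac{17154971}{51} \approx 3.3637 \cdot 10^{5}$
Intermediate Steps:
$D{\left(I,R \right)} = - \frac{I + R}{2 \left(-689 + 2 R\right)}$ ($D{\left(I,R \right)} = - \frac{\left(I + R\right) \frac{1}{\left(R + R\right) - 689}}{2} = - \frac{\left(I + R\right) \frac{1}{2 R - 689}}{2} = - \frac{\left(I + R\right) \frac{1}{-689 + 2 R}}{2} = - \frac{\frac{1}{-689 + 2 R} \left(I + R\right)}{2} = - \frac{I + R}{2 \left(-689 + 2 R\right)}$)
$w = 336371$ ($w = 451 + 335920 = 336371$)
$D{\left(L{\left(23 \right)},268 \right)} + w = \frac{\left(-1\right) 32 - 268}{2 \left(-689 + 2 \cdot 268\right)} + 336371 = \frac{-32 - 268}{2 \left(-689 + 536\right)} + 336371 = \frac{1}{2} \frac{1}{-153} \left(-300\right) + 336371 = \frac{1}{2} \left(- \frac{1}{153}\right) \left(-300\right) + 336371 = \frac{50}{51} + 336371 = \frac{17154971}{51}$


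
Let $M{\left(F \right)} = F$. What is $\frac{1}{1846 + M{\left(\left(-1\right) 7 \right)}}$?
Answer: $\frac{1}{1839} \approx 0.00054377$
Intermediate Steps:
$\frac{1}{1846 + M{\left(\left(-1\right) 7 \right)}} = \frac{1}{1846 - 7} = \frac{1}{1839}$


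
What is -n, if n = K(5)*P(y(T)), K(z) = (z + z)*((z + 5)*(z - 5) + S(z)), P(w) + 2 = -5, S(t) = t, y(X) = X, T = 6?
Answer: 350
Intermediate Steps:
P(w) = -7 (P(w) = -2 - 5 = -7)
K(z) = 2*z*(z + (-5 + z)*(5 + z)) (K(z) = (z + z)*((z + 5)*(z - 5) + z) = (2*z)*((5 + z)*(-5 + z) + z) = (2*z)*((-5 + z)*(5 + z) + z) = (2*z)*(z + (-5 + z)*(5 + z)) = 2*z*(z + (-5 + z)*(5 + z)))
n = -350 (n = (2*5*(-25 + 5 + 5**2))*(-7) = (2*5*(-25 + 5 + 25))*(-7) = (2*5*5)*(-7) = 50*(-7) = -350)
-n = -1*(-350) = 350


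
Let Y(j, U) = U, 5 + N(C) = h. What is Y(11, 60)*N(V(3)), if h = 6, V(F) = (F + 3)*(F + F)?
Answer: 60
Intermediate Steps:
V(F) = 2*F*(3 + F) (V(F) = (3 + F)*(2*F) = 2*F*(3 + F))
N(C) = 1 (N(C) = -5 + 6 = 1)
Y(11, 60)*N(V(3)) = 60*1 = 60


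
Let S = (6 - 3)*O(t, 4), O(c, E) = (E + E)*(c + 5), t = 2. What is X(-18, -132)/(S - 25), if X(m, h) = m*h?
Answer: 216/13 ≈ 16.615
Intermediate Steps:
O(c, E) = 2*E*(5 + c) (O(c, E) = (2*E)*(5 + c) = 2*E*(5 + c))
S = 168 (S = (6 - 3)*(2*4*(5 + 2)) = 3*(2*4*7) = 3*56 = 168)
X(m, h) = h*m
X(-18, -132)/(S - 25) = (-132*(-18))/(168 - 25) = 2376/143 = (1/143)*2376 = 216/13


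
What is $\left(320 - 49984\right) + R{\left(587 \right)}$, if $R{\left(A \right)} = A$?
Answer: $-49077$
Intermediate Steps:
$\left(320 - 49984\right) + R{\left(587 \right)} = \left(320 - 49984\right) + 587 = -49664 + 587 = -49077$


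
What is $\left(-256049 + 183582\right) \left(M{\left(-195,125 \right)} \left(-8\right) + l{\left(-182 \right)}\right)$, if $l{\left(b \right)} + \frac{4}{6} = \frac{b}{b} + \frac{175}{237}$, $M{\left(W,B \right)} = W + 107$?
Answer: $- \frac{12109380634}{237} \approx -5.1094 \cdot 10^{7}$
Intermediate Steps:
$M{\left(W,B \right)} = 107 + W$
$l{\left(b \right)} = \frac{254}{237}$ ($l{\left(b \right)} = - \frac{2}{3} + \left(\frac{b}{b} + \frac{175}{237}\right) = - \frac{2}{3} + \left(1 + 175 \cdot \frac{1}{237}\right) = - \frac{2}{3} + \left(1 + \frac{175}{237}\right) = - \frac{2}{3} + \frac{412}{237} = \frac{254}{237}$)
$\left(-256049 + 183582\right) \left(M{\left(-195,125 \right)} \left(-8\right) + l{\left(-182 \right)}\right) = \left(-256049 + 183582\right) \left(\left(107 - 195\right) \left(-8\right) + \frac{254}{237}\right) = - 72467 \left(\left(-88\right) \left(-8\right) + \frac{254}{237}\right) = - 72467 \left(704 + \frac{254}{237}\right) = \left(-72467\right) \frac{167102}{237} = - \frac{12109380634}{237}$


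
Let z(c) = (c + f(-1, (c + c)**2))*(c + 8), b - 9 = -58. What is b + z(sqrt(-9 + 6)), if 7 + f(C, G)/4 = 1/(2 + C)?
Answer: -244 - 16*I*sqrt(3) ≈ -244.0 - 27.713*I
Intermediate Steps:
b = -49 (b = 9 - 58 = -49)
f(C, G) = -28 + 4/(2 + C)
z(c) = (-24 + c)*(8 + c) (z(c) = (c + 4*(-13 - 7*(-1))/(2 - 1))*(c + 8) = (c + 4*(-13 + 7)/1)*(8 + c) = (c + 4*1*(-6))*(8 + c) = (c - 24)*(8 + c) = (-24 + c)*(8 + c))
b + z(sqrt(-9 + 6)) = -49 + (-192 + (sqrt(-9 + 6))**2 - 16*sqrt(-9 + 6)) = -49 + (-192 + (sqrt(-3))**2 - 16*I*sqrt(3)) = -49 + (-192 + (I*sqrt(3))**2 - 16*I*sqrt(3)) = -49 + (-192 - 3 - 16*I*sqrt(3)) = -49 + (-195 - 16*I*sqrt(3)) = -244 - 16*I*sqrt(3)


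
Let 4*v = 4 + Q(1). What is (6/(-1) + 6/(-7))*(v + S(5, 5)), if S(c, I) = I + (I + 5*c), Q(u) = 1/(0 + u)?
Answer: -1740/7 ≈ -248.57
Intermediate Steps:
Q(u) = 1/u
v = 5/4 (v = (4 + 1/1)/4 = (4 + 1)/4 = (¼)*5 = 5/4 ≈ 1.2500)
S(c, I) = 2*I + 5*c
(6/(-1) + 6/(-7))*(v + S(5, 5)) = (6/(-1) + 6/(-7))*(5/4 + (2*5 + 5*5)) = (6*(-1) + 6*(-⅐))*(5/4 + (10 + 25)) = (-6 - 6/7)*(5/4 + 35) = -48/7*145/4 = -1740/7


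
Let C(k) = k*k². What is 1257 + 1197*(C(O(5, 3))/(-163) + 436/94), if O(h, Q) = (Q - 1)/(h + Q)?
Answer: 3338444541/490304 ≈ 6808.9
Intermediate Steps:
O(h, Q) = (-1 + Q)/(Q + h)
C(k) = k³
1257 + 1197*(C(O(5, 3))/(-163) + 436/94) = 1257 + 1197*(((-1 + 3)/(3 + 5))³/(-163) + 436/94) = 1257 + 1197*((2/8)³*(-1/163) + 436*(1/94)) = 1257 + 1197*(((⅛)*2)³*(-1/163) + 218/47) = 1257 + 1197*((¼)³*(-1/163) + 218/47) = 1257 + 1197*((1/64)*(-1/163) + 218/47) = 1257 + 1197*(-1/10432 + 218/47) = 1257 + 1197*(2274129/490304) = 1257 + 2722132413/490304 = 3338444541/490304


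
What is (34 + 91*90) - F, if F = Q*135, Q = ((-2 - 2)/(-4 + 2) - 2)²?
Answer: 8224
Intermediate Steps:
Q = 0 (Q = (-4/(-2) - 2)² = (-4*(-½) - 2)² = (2 - 2)² = 0² = 0)
F = 0 (F = 0*135 = 0)
(34 + 91*90) - F = (34 + 91*90) - 1*0 = (34 + 8190) + 0 = 8224 + 0 = 8224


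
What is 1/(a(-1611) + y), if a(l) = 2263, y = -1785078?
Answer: -1/1782815 ≈ -5.6091e-7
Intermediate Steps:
1/(a(-1611) + y) = 1/(2263 - 1785078) = 1/(-1782815) = -1/1782815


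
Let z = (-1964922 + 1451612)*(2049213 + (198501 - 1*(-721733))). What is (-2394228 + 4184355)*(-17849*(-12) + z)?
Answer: -2728595038755203514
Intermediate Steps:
z = -1524246839570 (z = -513310*(2049213 + (198501 + 721733)) = -513310*(2049213 + 920234) = -513310*2969447 = -1524246839570)
(-2394228 + 4184355)*(-17849*(-12) + z) = (-2394228 + 4184355)*(-17849*(-12) - 1524246839570) = 1790127*(214188 - 1524246839570) = 1790127*(-1524246625382) = -2728595038755203514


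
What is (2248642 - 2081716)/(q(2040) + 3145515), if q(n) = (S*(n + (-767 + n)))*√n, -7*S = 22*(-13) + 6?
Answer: -35004549126/1728753213385 + 2949471136*√510/1728753213385 ≈ 0.018281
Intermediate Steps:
S = 40 (S = -(22*(-13) + 6)/7 = -(-286 + 6)/7 = -⅐*(-280) = 40)
q(n) = √n*(-30680 + 80*n) (q(n) = (40*(n + (-767 + n)))*√n = (40*(-767 + 2*n))*√n = (-30680 + 80*n)*√n = √n*(-30680 + 80*n))
(2248642 - 2081716)/(q(2040) + 3145515) = (2248642 - 2081716)/(√2040*(-30680 + 80*2040) + 3145515) = 166926/((2*√510)*(-30680 + 163200) + 3145515) = 166926/((2*√510)*132520 + 3145515) = 166926/(265040*√510 + 3145515) = 166926/(3145515 + 265040*√510)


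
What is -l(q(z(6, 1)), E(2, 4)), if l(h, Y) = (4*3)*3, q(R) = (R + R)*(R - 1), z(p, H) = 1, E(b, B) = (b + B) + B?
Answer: -36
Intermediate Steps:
E(b, B) = b + 2*B (E(b, B) = (B + b) + B = b + 2*B)
q(R) = 2*R*(-1 + R) (q(R) = (2*R)*(-1 + R) = 2*R*(-1 + R))
l(h, Y) = 36 (l(h, Y) = 12*3 = 36)
-l(q(z(6, 1)), E(2, 4)) = -1*36 = -36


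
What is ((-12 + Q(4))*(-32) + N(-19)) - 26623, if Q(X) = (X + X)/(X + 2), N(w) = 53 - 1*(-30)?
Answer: -78596/3 ≈ -26199.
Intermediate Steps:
N(w) = 83 (N(w) = 53 + 30 = 83)
Q(X) = 2*X/(2 + X) (Q(X) = (2*X)/(2 + X) = 2*X/(2 + X))
((-12 + Q(4))*(-32) + N(-19)) - 26623 = ((-12 + 2*4/(2 + 4))*(-32) + 83) - 26623 = ((-12 + 2*4/6)*(-32) + 83) - 26623 = ((-12 + 2*4*(⅙))*(-32) + 83) - 26623 = ((-12 + 4/3)*(-32) + 83) - 26623 = (-32/3*(-32) + 83) - 26623 = (1024/3 + 83) - 26623 = 1273/3 - 26623 = -78596/3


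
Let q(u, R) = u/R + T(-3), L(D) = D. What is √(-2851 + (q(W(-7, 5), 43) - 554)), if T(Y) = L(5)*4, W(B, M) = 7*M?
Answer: 4*I*√391085/43 ≈ 58.174*I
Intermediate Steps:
T(Y) = 20 (T(Y) = 5*4 = 20)
q(u, R) = 20 + u/R (q(u, R) = u/R + 20 = 20 + u/R)
√(-2851 + (q(W(-7, 5), 43) - 554)) = √(-2851 + ((20 + (7*5)/43) - 554)) = √(-2851 + ((20 + 35*(1/43)) - 554)) = √(-2851 + ((20 + 35/43) - 554)) = √(-2851 + (895/43 - 554)) = √(-2851 - 22927/43) = √(-145520/43) = 4*I*√391085/43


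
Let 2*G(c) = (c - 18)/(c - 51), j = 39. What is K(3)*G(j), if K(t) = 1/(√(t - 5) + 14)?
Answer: -49/792 + 7*I*√2/1584 ≈ -0.061869 + 0.0062497*I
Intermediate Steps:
G(c) = (-18 + c)/(2*(-51 + c)) (G(c) = ((c - 18)/(c - 51))/2 = ((-18 + c)/(-51 + c))/2 = (-18 + c)/(2*(-51 + c)))
K(t) = 1/(14 + √(-5 + t)) (K(t) = 1/(√(-5 + t) + 14) = 1/(14 + √(-5 + t)))
K(3)*G(j) = ((-18 + 39)/(2*(-51 + 39)))/(14 + √(-5 + 3)) = ((½)*21/(-12))/(14 + √(-2)) = ((½)*(-1/12)*21)/(14 + I*√2) = -7/8/(14 + I*√2) = -7/(8*(14 + I*√2))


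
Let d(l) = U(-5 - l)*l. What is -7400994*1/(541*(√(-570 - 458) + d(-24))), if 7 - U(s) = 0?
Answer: 310841748/3956333 + 3700497*I*√257/3956333 ≈ 78.568 + 14.995*I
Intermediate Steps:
U(s) = 7 (U(s) = 7 - 1*0 = 7 + 0 = 7)
d(l) = 7*l
-7400994*1/(541*(√(-570 - 458) + d(-24))) = -7400994*1/(541*(√(-570 - 458) + 7*(-24))) = -7400994*1/(541*(√(-1028) - 168)) = -7400994*1/(541*(2*I*√257 - 168)) = -7400994*1/(541*(-168 + 2*I*√257)) = -7400994/(-90888 + 1082*I*√257)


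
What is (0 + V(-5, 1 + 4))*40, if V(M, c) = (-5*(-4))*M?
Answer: -4000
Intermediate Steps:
V(M, c) = 20*M
(0 + V(-5, 1 + 4))*40 = (0 + 20*(-5))*40 = (0 - 100)*40 = -100*40 = -4000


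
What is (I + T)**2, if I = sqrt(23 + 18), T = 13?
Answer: (13 + sqrt(41))**2 ≈ 376.48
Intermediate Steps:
I = sqrt(41) ≈ 6.4031
(I + T)**2 = (sqrt(41) + 13)**2 = (13 + sqrt(41))**2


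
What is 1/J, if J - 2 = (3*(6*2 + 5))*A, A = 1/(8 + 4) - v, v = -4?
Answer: 4/841 ≈ 0.0047562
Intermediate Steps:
A = 49/12 (A = 1/(8 + 4) - 1*(-4) = 1/12 + 4 = 49/12 ≈ 4.0833)
J = 841/4 (J = 2 + (3*(6*2 + 5))*(49/12) = 2 + (3*(12 + 5))*(49/12) = 2 + (3*17)*(49/12) = 2 + 51*(49/12) = 2 + 833/4 = 841/4 ≈ 210.25)
1/J = 1/(841/4) = 4/841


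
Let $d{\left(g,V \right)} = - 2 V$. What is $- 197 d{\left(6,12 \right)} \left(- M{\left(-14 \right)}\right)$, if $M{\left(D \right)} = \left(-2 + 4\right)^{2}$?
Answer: $-18912$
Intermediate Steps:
$M{\left(D \right)} = 4$ ($M{\left(D \right)} = 2^{2} = 4$)
$- 197 d{\left(6,12 \right)} \left(- M{\left(-14 \right)}\right) = - 197 \left(\left(-2\right) 12\right) \left(\left(-1\right) 4\right) = \left(-197\right) \left(-24\right) \left(-4\right) = 4728 \left(-4\right) = -18912$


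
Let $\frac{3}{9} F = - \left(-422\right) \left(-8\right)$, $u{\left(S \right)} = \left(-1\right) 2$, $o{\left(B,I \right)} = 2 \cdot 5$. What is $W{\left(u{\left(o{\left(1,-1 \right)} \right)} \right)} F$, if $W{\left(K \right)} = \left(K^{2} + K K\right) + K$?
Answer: $-60768$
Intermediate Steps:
$o{\left(B,I \right)} = 10$
$u{\left(S \right)} = -2$
$W{\left(K \right)} = K + 2 K^{2}$ ($W{\left(K \right)} = \left(K^{2} + K^{2}\right) + K = 2 K^{2} + K = K + 2 K^{2}$)
$F = -10128$ ($F = 3 \left(- \left(-422\right) \left(-8\right)\right) = 3 \left(\left(-1\right) 3376\right) = 3 \left(-3376\right) = -10128$)
$W{\left(u{\left(o{\left(1,-1 \right)} \right)} \right)} F = - 2 \left(1 + 2 \left(-2\right)\right) \left(-10128\right) = - 2 \left(1 - 4\right) \left(-10128\right) = \left(-2\right) \left(-3\right) \left(-10128\right) = 6 \left(-10128\right) = -60768$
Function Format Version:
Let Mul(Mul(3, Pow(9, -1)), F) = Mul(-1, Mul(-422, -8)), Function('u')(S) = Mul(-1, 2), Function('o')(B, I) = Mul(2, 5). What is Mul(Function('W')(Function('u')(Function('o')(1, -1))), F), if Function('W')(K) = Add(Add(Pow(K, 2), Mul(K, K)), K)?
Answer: -60768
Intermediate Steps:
Function('o')(B, I) = 10
Function('u')(S) = -2
Function('W')(K) = Add(K, Mul(2, Pow(K, 2))) (Function('W')(K) = Add(Add(Pow(K, 2), Pow(K, 2)), K) = Add(Mul(2, Pow(K, 2)), K) = Add(K, Mul(2, Pow(K, 2))))
F = -10128 (F = Mul(3, Mul(-1, Mul(-422, -8))) = Mul(3, Mul(-1, 3376)) = Mul(3, -3376) = -10128)
Mul(Function('W')(Function('u')(Function('o')(1, -1))), F) = Mul(Mul(-2, Add(1, Mul(2, -2))), -10128) = Mul(Mul(-2, Add(1, -4)), -10128) = Mul(Mul(-2, -3), -10128) = Mul(6, -10128) = -60768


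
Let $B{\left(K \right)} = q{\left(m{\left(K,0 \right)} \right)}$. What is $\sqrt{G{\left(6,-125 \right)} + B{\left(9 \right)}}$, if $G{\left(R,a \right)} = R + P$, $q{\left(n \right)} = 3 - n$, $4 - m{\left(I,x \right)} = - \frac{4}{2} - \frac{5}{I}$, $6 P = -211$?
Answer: $\frac{i \sqrt{1178}}{6} \approx 5.7203 i$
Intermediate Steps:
$P = - \frac{211}{6}$ ($P = \frac{1}{6} \left(-211\right) = - \frac{211}{6} \approx -35.167$)
$m{\left(I,x \right)} = 6 + \frac{5}{I}$ ($m{\left(I,x \right)} = 4 - \left(- \frac{4}{2} - \frac{5}{I}\right) = 4 - \left(\left(-4\right) \frac{1}{2} - \frac{5}{I}\right) = 4 - \left(-2 - \frac{5}{I}\right) = 4 + \left(2 + \frac{5}{I}\right) = 6 + \frac{5}{I}$)
$B{\left(K \right)} = -3 - \frac{5}{K}$ ($B{\left(K \right)} = 3 - \left(6 + \frac{5}{K}\right) = -3 - \frac{5}{K}$)
$G{\left(R,a \right)} = - \frac{211}{6} + R$ ($G{\left(R,a \right)} = R - \frac{211}{6} = - \frac{211}{6} + R$)
$\sqrt{G{\left(6,-125 \right)} + B{\left(9 \right)}} = \sqrt{\left(- \frac{211}{6} + 6\right) - \left(3 + \frac{5}{9}\right)} = \sqrt{- \frac{175}{6} - \frac{32}{9}} = \sqrt{- \frac{589}{18}} = \frac{i \sqrt{1178}}{6}$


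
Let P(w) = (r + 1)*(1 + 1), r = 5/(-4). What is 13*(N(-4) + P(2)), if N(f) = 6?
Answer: 143/2 ≈ 71.500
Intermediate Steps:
r = -5/4 (r = 5*(-¼) = -5/4 ≈ -1.2500)
P(w) = -½ (P(w) = (-5/4 + 1)*(1 + 1) = -¼*2 = -½)
13*(N(-4) + P(2)) = 13*(6 - ½) = 13*(11/2) = 143/2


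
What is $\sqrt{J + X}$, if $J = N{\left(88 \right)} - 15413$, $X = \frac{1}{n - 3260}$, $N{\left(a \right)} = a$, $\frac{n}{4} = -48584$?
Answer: $\frac{i \sqrt{149588011670699}}{98798} \approx 123.79 i$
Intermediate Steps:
$n = -194336$ ($n = 4 \left(-48584\right) = -194336$)
$X = - \frac{1}{197596}$ ($X = \frac{1}{-194336 - 3260} = \frac{1}{-197596} = - \frac{1}{197596} \approx -5.0608 \cdot 10^{-6}$)
$J = -15325$ ($J = 88 - 15413 = -15325$)
$\sqrt{J + X} = \sqrt{-15325 - \frac{1}{197596}} = \sqrt{- \frac{3028158701}{197596}} = \frac{i \sqrt{149588011670699}}{98798}$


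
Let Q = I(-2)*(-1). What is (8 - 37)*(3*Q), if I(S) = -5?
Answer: -435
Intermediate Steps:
Q = 5 (Q = -5*(-1) = 5)
(8 - 37)*(3*Q) = (8 - 37)*(3*5) = -29*15 = -435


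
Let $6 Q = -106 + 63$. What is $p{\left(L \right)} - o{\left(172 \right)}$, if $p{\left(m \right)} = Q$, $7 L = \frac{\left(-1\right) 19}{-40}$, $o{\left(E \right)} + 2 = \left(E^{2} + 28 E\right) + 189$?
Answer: $- \frac{207565}{6} \approx -34594.0$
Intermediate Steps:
$o{\left(E \right)} = 187 + E^{2} + 28 E$ ($o{\left(E \right)} = -2 + \left(\left(E^{2} + 28 E\right) + 189\right) = -2 + \left(189 + E^{2} + 28 E\right) = 187 + E^{2} + 28 E$)
$L = \frac{19}{280}$ ($L = \frac{\left(-1\right) 19 \frac{1}{-40}}{7} = \frac{\left(-19\right) \left(- \frac{1}{40}\right)}{7} = \frac{1}{7} \cdot \frac{19}{40} = \frac{19}{280} \approx 0.067857$)
$Q = - \frac{43}{6}$ ($Q = \frac{-106 + 63}{6} = \frac{1}{6} \left(-43\right) = - \frac{43}{6} \approx -7.1667$)
$p{\left(m \right)} = - \frac{43}{6}$
$p{\left(L \right)} - o{\left(172 \right)} = - \frac{43}{6} - \left(187 + 172^{2} + 28 \cdot 172\right) = - \frac{43}{6} - \left(187 + 29584 + 4816\right) = - \frac{43}{6} - 34587 = - \frac{207565}{6}$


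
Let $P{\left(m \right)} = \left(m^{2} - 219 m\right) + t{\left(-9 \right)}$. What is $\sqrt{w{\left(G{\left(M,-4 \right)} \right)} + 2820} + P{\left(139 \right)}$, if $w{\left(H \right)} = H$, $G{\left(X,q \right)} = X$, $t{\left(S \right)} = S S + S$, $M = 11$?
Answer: $-11048 + \sqrt{2831} \approx -10995.0$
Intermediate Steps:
$t{\left(S \right)} = S + S^{2}$ ($t{\left(S \right)} = S^{2} + S = S + S^{2}$)
$P{\left(m \right)} = 72 + m^{2} - 219 m$ ($P{\left(m \right)} = \left(m^{2} - 219 m\right) - 9 \left(1 - 9\right) = \left(m^{2} - 219 m\right) - -72 = \left(m^{2} - 219 m\right) + 72 = 72 + m^{2} - 219 m$)
$\sqrt{w{\left(G{\left(M,-4 \right)} \right)} + 2820} + P{\left(139 \right)} = \sqrt{11 + 2820} + \left(72 + 139^{2} - 30441\right) = \sqrt{2831} + \left(72 + 19321 - 30441\right) = \sqrt{2831} - 11048 = -11048 + \sqrt{2831}$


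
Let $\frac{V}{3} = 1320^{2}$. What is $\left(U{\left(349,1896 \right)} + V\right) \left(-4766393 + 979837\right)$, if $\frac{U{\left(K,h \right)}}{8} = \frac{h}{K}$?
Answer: $- \frac{6907844282078208}{349} \approx -1.9793 \cdot 10^{13}$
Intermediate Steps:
$U{\left(K,h \right)} = \frac{8 h}{K}$ ($U{\left(K,h \right)} = 8 \frac{h}{K} = \frac{8 h}{K}$)
$V = 5227200$ ($V = 3 \cdot 1320^{2} = 3 \cdot 1742400 = 5227200$)
$\left(U{\left(349,1896 \right)} + V\right) \left(-4766393 + 979837\right) = \left(8 \cdot 1896 \cdot \frac{1}{349} + 5227200\right) \left(-4766393 + 979837\right) = \left(8 \cdot 1896 \cdot \frac{1}{349} + 5227200\right) \left(-3786556\right) = \left(\frac{15168}{349} + 5227200\right) \left(-3786556\right) = \frac{1824307968}{349} \left(-3786556\right) = - \frac{6907844282078208}{349}$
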